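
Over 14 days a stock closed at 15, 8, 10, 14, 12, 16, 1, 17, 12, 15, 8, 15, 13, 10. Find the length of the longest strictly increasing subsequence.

Track the smallest tail for each achievable length (strict):
15 → extends → [15]
8 → replaces 15 → [8]
10 → extends → [8, 10]
14 → extends → [8, 10, 14]
12 → replaces 14 → [8, 10, 12]
16 → extends → [8, 10, 12, 16]
1 → replaces 8 → [1, 10, 12, 16]
17 → extends → [1, 10, 12, 16, 17]
12 → already a tail → [1, 10, 12, 16, 17]
15 → replaces 16 → [1, 10, 12, 15, 17]
8 → replaces 10 → [1, 8, 12, 15, 17]
15 → already a tail → [1, 8, 12, 15, 17]
13 → replaces 15 → [1, 8, 12, 13, 17]
10 → replaces 12 → [1, 8, 10, 13, 17]
Five tails, so the longest strictly increasing subsequence has length 5 (e.g. 8, 10, 14, 16, 17).

5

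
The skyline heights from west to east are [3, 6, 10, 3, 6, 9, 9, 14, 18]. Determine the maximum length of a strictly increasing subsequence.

Track the smallest tail for each achievable length (strict):
3 → extends → [3]
6 → extends → [3, 6]
10 → extends → [3, 6, 10]
3 → already a tail → [3, 6, 10]
6 → already a tail → [3, 6, 10]
9 → replaces 10 → [3, 6, 9]
9 → already a tail → [3, 6, 9]
14 → extends → [3, 6, 9, 14]
18 → extends → [3, 6, 9, 14, 18]
Five tails, so the longest strictly increasing subsequence has length 5 (e.g. 3, 6, 10, 14, 18).

5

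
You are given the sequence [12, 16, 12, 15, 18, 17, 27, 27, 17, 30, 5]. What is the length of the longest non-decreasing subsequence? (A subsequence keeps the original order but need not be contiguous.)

Let dp[i] be the length of the longest such subsequence ending at index i:
i:      1  2  3  4  5  6  7  8  9 10 11
a[i]:  12 16 12 15 18 17 27 27 17 30  5
dp:     1  2  2  3  4  4  5  6  5  7  1
Maximum dp value is 7.

7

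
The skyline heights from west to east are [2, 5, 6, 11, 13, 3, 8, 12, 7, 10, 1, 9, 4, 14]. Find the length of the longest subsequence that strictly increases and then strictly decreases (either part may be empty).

9

inc[i] = longest strictly increasing subsequence ending at i; dec[i] = longest strictly decreasing subsequence starting at i:
i:      1  2  3  4  5  6  7  8  9 10 11 12 13 14
a[i]:   2  5  6 11 13  3  8 12  7 10  1  9  4 14
inc:    1  2  3  4  5  2  4  5  4  5  1  5  3  6
dec:    2  3  3  4  5  2  3  4  2  3  1  2  1  1
Best peak at i=5 (value 13): inc=5, dec=5, length 5+5−1 = 9.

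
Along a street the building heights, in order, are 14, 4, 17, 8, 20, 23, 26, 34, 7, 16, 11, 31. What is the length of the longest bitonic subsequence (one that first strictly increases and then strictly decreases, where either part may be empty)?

inc[i] = longest strictly increasing subsequence ending at i; dec[i] = longest strictly decreasing subsequence starting at i:
i:      1  2  3  4  5  6  7  8  9 10 11 12
a[i]:  14  4 17  8 20 23 26 34  7 16 11 31
inc:    1  1  2  2  3  4  5  6  2  3  3  6
dec:    3  1  3  2  3  3  3  3  1  2  1  1
Best peak at i=8 (value 34): inc=6, dec=3, length 6+3−1 = 8.

8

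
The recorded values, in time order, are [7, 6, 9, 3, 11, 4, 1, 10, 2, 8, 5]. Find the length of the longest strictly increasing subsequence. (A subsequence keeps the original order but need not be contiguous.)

3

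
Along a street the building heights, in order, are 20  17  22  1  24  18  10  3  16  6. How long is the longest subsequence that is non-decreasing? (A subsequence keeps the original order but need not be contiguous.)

Track the smallest tail for each achievable length (allowing ties):
20 → extends → [20]
17 → replaces 20 → [17]
22 → extends → [17, 22]
1 → replaces 17 → [1, 22]
24 → extends → [1, 22, 24]
18 → replaces 22 → [1, 18, 24]
10 → replaces 18 → [1, 10, 24]
3 → replaces 10 → [1, 3, 24]
16 → replaces 24 → [1, 3, 16]
6 → replaces 16 → [1, 3, 6]
Three tails, so the longest non-decreasing subsequence has length 3 (e.g. 20, 22, 24).

3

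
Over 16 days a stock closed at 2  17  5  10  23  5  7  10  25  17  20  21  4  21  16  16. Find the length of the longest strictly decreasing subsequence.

4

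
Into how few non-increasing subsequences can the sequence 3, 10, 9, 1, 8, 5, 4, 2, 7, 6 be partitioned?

3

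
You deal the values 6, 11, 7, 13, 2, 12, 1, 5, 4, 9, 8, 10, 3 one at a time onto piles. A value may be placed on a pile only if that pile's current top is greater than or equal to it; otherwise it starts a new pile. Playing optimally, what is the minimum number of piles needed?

The minimum number of non-increasing subsequences covering a sequence equals the length of its longest strictly increasing subsequence.
LIS length is 4 (e.g. 6, 7, 9, 10), so 4 piles are needed.

4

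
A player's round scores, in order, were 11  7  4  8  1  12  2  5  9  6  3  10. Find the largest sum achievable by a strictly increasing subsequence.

34

Let S[i] be the best sum of a strictly increasing subsequence ending at i:
i:      1  2  3  4  5  6  7  8  9 10 11 12
a[i]:  11  7  4  8  1 12  2  5  9  6  3 10
S:     11  7  4 15  1 27  3  9 24 15  6 34
Maximum is 34 (e.g. 7 + 8 + 9 + 10).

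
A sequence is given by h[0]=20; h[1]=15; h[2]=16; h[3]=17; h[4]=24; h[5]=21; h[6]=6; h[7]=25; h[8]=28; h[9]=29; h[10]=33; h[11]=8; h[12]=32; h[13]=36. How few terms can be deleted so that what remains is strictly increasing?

5

Fewest deletions = n − (longest strictly increasing subsequence).
i:      0  1  2  3  4  5  6  7  8  9 10 11 12 13
h[i]:  20 15 16 17 24 21  6 25 28 29 33  8 32 36
dp:     1  1  2  3  4  4  1  5  6  7  8  2  8  9
max dp = 9, so deletions = 14 − 9 = 5.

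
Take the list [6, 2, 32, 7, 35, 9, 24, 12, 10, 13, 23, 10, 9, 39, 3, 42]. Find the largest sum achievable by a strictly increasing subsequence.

154

Let S[i] be the best sum of a strictly increasing subsequence ending at i:
i:       1   2   3   4   5   6   7   8   9  10  11  12  13  14  15  16
a[i]:    6   2  32   7  35   9  24  12  10  13  23  10   9  39   3  42
S:       6   2  38  13  73  22  46  34  32  47  70  32  22 112   5 154
Maximum is 154 (e.g. 6 + 32 + 35 + 39 + 42).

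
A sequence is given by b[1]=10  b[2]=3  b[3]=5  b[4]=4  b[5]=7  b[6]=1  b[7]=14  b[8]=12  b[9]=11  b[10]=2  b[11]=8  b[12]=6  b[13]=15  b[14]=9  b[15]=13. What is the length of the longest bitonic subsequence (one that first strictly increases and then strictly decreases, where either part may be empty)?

inc[i] = longest strictly increasing subsequence ending at i; dec[i] = longest strictly decreasing subsequence starting at i:
i:      1  2  3  4  5  6  7  8  9 10 11 12 13 14 15
b[i]:  10  3  5  4  7  1 14 12 11  2  8  6 15  9 13
inc:    1  1  2  2  3  1  4  4  4  2  4  3  5  5  6
dec:    4  2  3  2  2  1  5  4  3  1  2  1  2  1  1
Best peak at i=7 (value 14): inc=4, dec=5, length 4+5−1 = 8.

8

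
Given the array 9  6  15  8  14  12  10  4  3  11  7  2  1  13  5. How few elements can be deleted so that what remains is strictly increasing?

Fewest deletions = n − (longest strictly increasing subsequence).
Patience tails:
9 → extends → [9]
6 → replaces 9 → [6]
15 → extends → [6, 15]
8 → replaces 15 → [6, 8]
14 → extends → [6, 8, 14]
12 → replaces 14 → [6, 8, 12]
10 → replaces 12 → [6, 8, 10]
4 → replaces 6 → [4, 8, 10]
3 → replaces 4 → [3, 8, 10]
11 → extends → [3, 8, 10, 11]
7 → replaces 8 → [3, 7, 10, 11]
2 → replaces 3 → [2, 7, 10, 11]
1 → replaces 2 → [1, 7, 10, 11]
13 → extends → [1, 7, 10, 11, 13]
5 → replaces 7 → [1, 5, 10, 11, 13]
Longest strictly increasing subsequence has length 5, so deletions = 15 − 5 = 10.

10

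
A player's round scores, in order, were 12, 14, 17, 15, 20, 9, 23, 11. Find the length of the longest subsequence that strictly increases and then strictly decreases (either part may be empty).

6

inc[i] = longest strictly increasing subsequence ending at i; dec[i] = longest strictly decreasing subsequence starting at i:
i:      1  2  3  4  5  6  7  8
a[i]:  12 14 17 15 20  9 23 11
inc:    1  2  3  3  4  1  5  2
dec:    2  2  3  2  2  1  2  1
Best peak at i=7 (value 23): inc=5, dec=2, length 5+2−1 = 6.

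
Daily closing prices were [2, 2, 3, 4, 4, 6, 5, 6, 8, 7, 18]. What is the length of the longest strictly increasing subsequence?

Let dp[i] be the length of the longest such subsequence ending at index i:
i:      1  2  3  4  5  6  7  8  9 10 11
a[i]:   2  2  3  4  4  6  5  6  8  7 18
dp:     1  1  2  3  3  4  4  5  6  6  7
Maximum dp value is 7.

7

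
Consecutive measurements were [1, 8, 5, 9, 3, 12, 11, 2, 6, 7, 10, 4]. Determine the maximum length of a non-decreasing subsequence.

5

Let dp[i] be the length of the longest such subsequence ending at index i:
i:      1  2  3  4  5  6  7  8  9 10 11 12
a[i]:   1  8  5  9  3 12 11  2  6  7 10  4
dp:     1  2  2  3  2  4  4  2  3  4  5  3
Maximum dp value is 5.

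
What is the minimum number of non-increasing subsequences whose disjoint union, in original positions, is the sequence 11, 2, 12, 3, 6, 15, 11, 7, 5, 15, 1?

Place each on the leftmost legal pile:
11 → new pile 1 (tops now [11])
2 → pile 1 (tops now [2])
12 → new pile 2 (tops now [2, 12])
3 → pile 2 (tops now [2, 3])
6 → new pile 3 (tops now [2, 3, 6])
15 → new pile 4 (tops now [2, 3, 6, 15])
11 → pile 4 (tops now [2, 3, 6, 11])
7 → pile 4 (tops now [2, 3, 6, 7])
5 → pile 3 (tops now [2, 3, 5, 7])
15 → new pile 5 (tops now [2, 3, 5, 7, 15])
1 → pile 1 (tops now [1, 3, 5, 7, 15])
Five piles.

5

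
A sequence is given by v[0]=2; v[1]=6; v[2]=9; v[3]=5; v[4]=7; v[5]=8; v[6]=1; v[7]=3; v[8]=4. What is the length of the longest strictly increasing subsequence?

Track the smallest tail for each achievable length (strict):
2 → extends → [2]
6 → extends → [2, 6]
9 → extends → [2, 6, 9]
5 → replaces 6 → [2, 5, 9]
7 → replaces 9 → [2, 5, 7]
8 → extends → [2, 5, 7, 8]
1 → replaces 2 → [1, 5, 7, 8]
3 → replaces 5 → [1, 3, 7, 8]
4 → replaces 7 → [1, 3, 4, 8]
Four tails, so the longest strictly increasing subsequence has length 4 (e.g. 2, 6, 7, 8).

4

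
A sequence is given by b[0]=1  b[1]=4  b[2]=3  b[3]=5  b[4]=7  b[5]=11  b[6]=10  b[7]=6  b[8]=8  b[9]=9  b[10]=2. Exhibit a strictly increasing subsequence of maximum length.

1, 4, 5, 7, 8, 9

Patience tails give the LIS length; then backtrack through the dp parents:
1 → extends → [1]
4 → extends → [1, 4]
3 → replaces 4 → [1, 3]
5 → extends → [1, 3, 5]
7 → extends → [1, 3, 5, 7]
11 → extends → [1, 3, 5, 7, 11]
10 → replaces 11 → [1, 3, 5, 7, 10]
6 → replaces 7 → [1, 3, 5, 6, 10]
8 → replaces 10 → [1, 3, 5, 6, 8]
9 → extends → [1, 3, 5, 6, 8, 9]
2 → replaces 3 → [1, 2, 5, 6, 8, 9]
Length 6; one witness is 1, 4, 5, 7, 8, 9.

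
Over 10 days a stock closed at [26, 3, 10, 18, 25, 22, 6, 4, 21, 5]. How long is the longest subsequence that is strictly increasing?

4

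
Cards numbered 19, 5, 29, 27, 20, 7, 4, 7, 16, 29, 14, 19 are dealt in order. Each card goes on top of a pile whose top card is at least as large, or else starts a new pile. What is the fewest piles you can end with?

4

The minimum number of non-increasing subsequences covering a sequence equals the length of its longest strictly increasing subsequence.
LIS length is 4 (e.g. 5, 7, 16, 29), so 4 piles are needed.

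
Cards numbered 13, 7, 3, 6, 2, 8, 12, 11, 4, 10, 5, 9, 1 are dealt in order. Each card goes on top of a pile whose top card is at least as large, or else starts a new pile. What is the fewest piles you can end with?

4

Place each on the leftmost legal pile:
13 → new pile 1 (tops now [13])
7 → pile 1 (tops now [7])
3 → pile 1 (tops now [3])
6 → new pile 2 (tops now [3, 6])
2 → pile 1 (tops now [2, 6])
8 → new pile 3 (tops now [2, 6, 8])
12 → new pile 4 (tops now [2, 6, 8, 12])
11 → pile 4 (tops now [2, 6, 8, 11])
4 → pile 2 (tops now [2, 4, 8, 11])
10 → pile 4 (tops now [2, 4, 8, 10])
5 → pile 3 (tops now [2, 4, 5, 10])
9 → pile 4 (tops now [2, 4, 5, 9])
1 → pile 1 (tops now [1, 4, 5, 9])
Four piles.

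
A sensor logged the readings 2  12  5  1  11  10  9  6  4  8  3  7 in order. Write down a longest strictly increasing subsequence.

Patience tails give the LIS length; then backtrack through the dp parents:
2 → extends → [2]
12 → extends → [2, 12]
5 → replaces 12 → [2, 5]
1 → replaces 2 → [1, 5]
11 → extends → [1, 5, 11]
10 → replaces 11 → [1, 5, 10]
9 → replaces 10 → [1, 5, 9]
6 → replaces 9 → [1, 5, 6]
4 → replaces 5 → [1, 4, 6]
8 → extends → [1, 4, 6, 8]
3 → replaces 4 → [1, 3, 6, 8]
7 → replaces 8 → [1, 3, 6, 7]
Length 4; one witness is 2, 5, 6, 8.

2, 5, 6, 8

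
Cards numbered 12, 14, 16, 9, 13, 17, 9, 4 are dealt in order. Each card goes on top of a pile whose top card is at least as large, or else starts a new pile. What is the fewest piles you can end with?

4

The minimum number of non-increasing subsequences covering a sequence equals the length of its longest strictly increasing subsequence.
LIS length is 4 (e.g. 12, 14, 16, 17), so 4 piles are needed.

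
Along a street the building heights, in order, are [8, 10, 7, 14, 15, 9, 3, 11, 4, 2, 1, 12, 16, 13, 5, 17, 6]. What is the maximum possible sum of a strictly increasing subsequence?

Let S[i] be the best sum of a strictly increasing subsequence ending at i:
i:      1  2  3  4  5  6  7  8  9 10 11 12 13 14 15 16 17
a[i]:   8 10  7 14 15  9  3 11  4  2  1 12 16 13  5 17  6
S:      8 18  7 32 47 17  3 29  7  2  1 41 63 54 12 80 18
Maximum is 80 (e.g. 8 + 10 + 14 + 15 + 16 + 17).

80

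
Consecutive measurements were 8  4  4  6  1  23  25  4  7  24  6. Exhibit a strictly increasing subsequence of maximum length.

4, 6, 23, 25

Patience tails give the LIS length; then backtrack through the dp parents:
8 → extends → [8]
4 → replaces 8 → [4]
4 → already a tail → [4]
6 → extends → [4, 6]
1 → replaces 4 → [1, 6]
23 → extends → [1, 6, 23]
25 → extends → [1, 6, 23, 25]
4 → replaces 6 → [1, 4, 23, 25]
7 → replaces 23 → [1, 4, 7, 25]
24 → replaces 25 → [1, 4, 7, 24]
6 → replaces 7 → [1, 4, 6, 24]
Length 4; one witness is 4, 6, 23, 25.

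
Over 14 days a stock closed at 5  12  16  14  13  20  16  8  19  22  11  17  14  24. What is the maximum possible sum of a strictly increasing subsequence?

Let S[i] be the best sum of a strictly increasing subsequence ending at i:
i:       1   2   3   4   5   6   7   8   9  10  11  12  13  14
a[i]:    5  12  16  14  13  20  16   8  19  22  11  17  14  24
S:       5  17  33  31  30  53  47  13  66  88  24  64  44 112
Maximum is 112 (e.g. 5 + 12 + 14 + 16 + 19 + 22 + 24).

112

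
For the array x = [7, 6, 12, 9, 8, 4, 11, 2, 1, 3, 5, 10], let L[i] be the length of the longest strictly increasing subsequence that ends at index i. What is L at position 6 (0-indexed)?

dp[i] = 1 + max{dp[j] : j<i, x[j]<x[i]} (or 1 if no such j):
i:      0  1  2  3  4  5  6  7  8  9 10 11
x[i]:   7  6 12  9  8  4 11  2  1  3  5 10
dp:     1  1  2  2  2  1  3  1  1  2  3  4
At index 6 the value is 3.

3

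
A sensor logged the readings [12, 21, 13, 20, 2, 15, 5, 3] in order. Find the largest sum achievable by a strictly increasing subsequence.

45

Let S[i] be the best sum of a strictly increasing subsequence ending at i:
i:      1  2  3  4  5  6  7  8
a[i]:  12 21 13 20  2 15  5  3
S:     12 33 25 45  2 40  7  5
Maximum is 45 (e.g. 12 + 13 + 20).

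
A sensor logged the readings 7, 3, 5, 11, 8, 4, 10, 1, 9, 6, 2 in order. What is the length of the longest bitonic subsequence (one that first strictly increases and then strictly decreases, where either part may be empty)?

inc[i] = longest strictly increasing subsequence ending at i; dec[i] = longest strictly decreasing subsequence starting at i:
i:      1  2  3  4  5  6  7  8  9 10 11
a[i]:   7  3  5 11  8  4 10  1  9  6  2
inc:    1  1  2  3  3  2  4  1  4  3  2
dec:    4  2  3  5  3  2  4  1  3  2  1
Best peak at i=4 (value 11): inc=3, dec=5, length 3+5−1 = 7.

7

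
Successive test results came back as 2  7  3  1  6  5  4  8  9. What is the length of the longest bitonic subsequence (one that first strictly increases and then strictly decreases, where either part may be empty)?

inc[i] = longest strictly increasing subsequence ending at i; dec[i] = longest strictly decreasing subsequence starting at i:
i:     1 2 3 4 5 6 7 8 9
a[i]:  2 7 3 1 6 5 4 8 9
inc:   1 2 2 1 3 3 3 4 5
dec:   2 4 2 1 3 2 1 1 1
Best peak at i=2 (value 7): inc=2, dec=4, length 2+4−1 = 5.

5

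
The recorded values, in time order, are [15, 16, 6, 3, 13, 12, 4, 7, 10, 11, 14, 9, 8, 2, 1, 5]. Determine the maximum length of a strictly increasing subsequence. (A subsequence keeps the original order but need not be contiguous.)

6

Let dp[i] be the length of the longest such subsequence ending at index i:
i:      1  2  3  4  5  6  7  8  9 10 11 12 13 14 15 16
a[i]:  15 16  6  3 13 12  4  7 10 11 14  9  8  2  1  5
dp:     1  2  1  1  2  2  2  3  4  5  6  4  4  1  1  3
Maximum dp value is 6.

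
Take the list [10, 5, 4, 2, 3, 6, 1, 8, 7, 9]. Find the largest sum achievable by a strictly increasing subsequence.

Let S[i] be the best sum of a strictly increasing subsequence ending at i:
i:      1  2  3  4  5  6  7  8  9 10
a[i]:  10  5  4  2  3  6  1  8  7  9
S:     10  5  4  2  5 11  1 19 18 28
Maximum is 28 (e.g. 2 + 3 + 6 + 8 + 9).

28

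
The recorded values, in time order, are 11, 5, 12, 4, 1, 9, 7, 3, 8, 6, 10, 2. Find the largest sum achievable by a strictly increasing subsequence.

Let S[i] be the best sum of a strictly increasing subsequence ending at i:
i:      1  2  3  4  5  6  7  8  9 10 11 12
a[i]:  11  5 12  4  1  9  7  3  8  6 10  2
S:     11  5 23  4  1 14 12  4 20 11 30  3
Maximum is 30 (e.g. 5 + 7 + 8 + 10).

30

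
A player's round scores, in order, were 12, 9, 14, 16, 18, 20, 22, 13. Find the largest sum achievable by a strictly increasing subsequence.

Let S[i] be the best sum of a strictly increasing subsequence ending at i:
i:       1   2   3   4   5   6   7   8
a[i]:   12   9  14  16  18  20  22  13
S:      12   9  26  42  60  80 102  25
Maximum is 102 (e.g. 12 + 14 + 16 + 18 + 20 + 22).

102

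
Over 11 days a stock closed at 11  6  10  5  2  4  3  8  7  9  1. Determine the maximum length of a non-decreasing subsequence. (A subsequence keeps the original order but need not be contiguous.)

Let dp[i] be the length of the longest such subsequence ending at index i:
i:      1  2  3  4  5  6  7  8  9 10 11
a[i]:  11  6 10  5  2  4  3  8  7  9  1
dp:     1  1  2  1  1  2  2  3  3  4  1
Maximum dp value is 4.

4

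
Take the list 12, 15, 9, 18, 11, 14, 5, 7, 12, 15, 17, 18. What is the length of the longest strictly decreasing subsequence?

3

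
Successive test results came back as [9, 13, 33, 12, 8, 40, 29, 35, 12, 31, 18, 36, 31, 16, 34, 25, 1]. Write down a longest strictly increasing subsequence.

Patience tails give the LIS length; then backtrack through the dp parents:
9 → extends → [9]
13 → extends → [9, 13]
33 → extends → [9, 13, 33]
12 → replaces 13 → [9, 12, 33]
8 → replaces 9 → [8, 12, 33]
40 → extends → [8, 12, 33, 40]
29 → replaces 33 → [8, 12, 29, 40]
35 → replaces 40 → [8, 12, 29, 35]
12 → already a tail → [8, 12, 29, 35]
31 → replaces 35 → [8, 12, 29, 31]
18 → replaces 29 → [8, 12, 18, 31]
36 → extends → [8, 12, 18, 31, 36]
31 → already a tail → [8, 12, 18, 31, 36]
16 → replaces 18 → [8, 12, 16, 31, 36]
34 → replaces 36 → [8, 12, 16, 31, 34]
25 → replaces 31 → [8, 12, 16, 25, 34]
1 → replaces 8 → [1, 12, 16, 25, 34]
Length 5; one witness is 9, 13, 33, 35, 36.

9, 13, 33, 35, 36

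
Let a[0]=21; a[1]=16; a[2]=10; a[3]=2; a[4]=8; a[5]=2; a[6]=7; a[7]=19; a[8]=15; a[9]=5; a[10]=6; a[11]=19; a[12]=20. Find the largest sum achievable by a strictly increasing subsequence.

Let S[i] be the best sum of a strictly increasing subsequence ending at i:
i:      0  1  2  3  4  5  6  7  8  9 10 11 12
a[i]:  21 16 10  2  8  2  7 19 15  5  6 19 20
S:     21 16 10  2 10  2  9 35 25  7 13 44 64
Maximum is 64 (e.g. 2 + 8 + 15 + 19 + 20).

64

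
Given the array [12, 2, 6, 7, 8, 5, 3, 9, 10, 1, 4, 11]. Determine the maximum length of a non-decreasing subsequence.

7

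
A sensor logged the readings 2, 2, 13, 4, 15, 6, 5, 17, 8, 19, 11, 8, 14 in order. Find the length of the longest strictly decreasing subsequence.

Negate each value so 'decreasing' becomes 'increasing', then run patience tails on the negated sequence:
-2 → extends → [-2]
-2 → already a tail → [-2]
-13 → replaces -2 → [-13]
-4 → extends → [-13, -4]
-15 → replaces -13 → [-15, -4]
-6 → replaces -4 → [-15, -6]
-5 → extends → [-15, -6, -5]
-17 → replaces -15 → [-17, -6, -5]
-8 → replaces -6 → [-17, -8, -5]
-19 → replaces -17 → [-19, -8, -5]
-11 → replaces -8 → [-19, -11, -5]
-8 → replaces -5 → [-19, -11, -8]
-14 → replaces -11 → [-19, -14, -8]
Three tails, so the longest strictly decreasing subsequence of the original has length 3.

3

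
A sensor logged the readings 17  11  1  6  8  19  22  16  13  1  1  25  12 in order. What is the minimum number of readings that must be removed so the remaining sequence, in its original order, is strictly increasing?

Fewest deletions = n − (longest strictly increasing subsequence).
i:      1  2  3  4  5  6  7  8  9 10 11 12 13
a[i]:  17 11  1  6  8 19 22 16 13  1  1 25 12
dp:     1  1  1  2  3  4  5  4  4  1  1  6  4
max dp = 6, so deletions = 13 − 6 = 7.

7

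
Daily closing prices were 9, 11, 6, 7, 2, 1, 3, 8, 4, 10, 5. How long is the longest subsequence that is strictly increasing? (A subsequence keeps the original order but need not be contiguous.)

4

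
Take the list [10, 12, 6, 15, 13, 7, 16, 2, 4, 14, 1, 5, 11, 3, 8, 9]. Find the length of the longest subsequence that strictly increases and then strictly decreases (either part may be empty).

inc[i] = longest strictly increasing subsequence ending at i; dec[i] = longest strictly decreasing subsequence starting at i:
i:      1  2  3  4  5  6  7  8  9 10 11 12 13 14 15 16
a[i]:  10 12  6 15 13  7 16  2  4 14  1  5 11  3  8  9
inc:    1  2  1  3  3  2  4  1  2  4  1  3  4  2  4  5
dec:    4  4  3  5  4  3  4  2  2  3  1  2  2  1  1  1
Best peak at i=4 (value 15): inc=3, dec=5, length 3+5−1 = 7.

7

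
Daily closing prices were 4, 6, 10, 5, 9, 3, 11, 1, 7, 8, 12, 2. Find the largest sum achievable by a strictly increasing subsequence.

Let S[i] be the best sum of a strictly increasing subsequence ending at i:
i:      1  2  3  4  5  6  7  8  9 10 11 12
a[i]:   4  6 10  5  9  3 11  1  7  8 12  2
S:      4 10 20  9 19  3 31  1 17 25 43  3
Maximum is 43 (e.g. 4 + 6 + 10 + 11 + 12).

43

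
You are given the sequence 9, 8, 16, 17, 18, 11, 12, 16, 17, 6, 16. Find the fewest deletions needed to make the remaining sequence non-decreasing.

Fewest deletions = n − (longest non-decreasing subsequence).
Patience tails:
9 → extends → [9]
8 → replaces 9 → [8]
16 → extends → [8, 16]
17 → extends → [8, 16, 17]
18 → extends → [8, 16, 17, 18]
11 → replaces 16 → [8, 11, 17, 18]
12 → replaces 17 → [8, 11, 12, 18]
16 → replaces 18 → [8, 11, 12, 16]
17 → extends → [8, 11, 12, 16, 17]
6 → replaces 8 → [6, 11, 12, 16, 17]
16 → replaces 17 → [6, 11, 12, 16, 16]
Longest non-decreasing subsequence has length 5, so deletions = 11 − 5 = 6.

6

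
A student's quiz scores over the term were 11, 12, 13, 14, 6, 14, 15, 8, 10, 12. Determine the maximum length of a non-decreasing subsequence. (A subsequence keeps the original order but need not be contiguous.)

Let dp[i] be the length of the longest such subsequence ending at index i:
i:      1  2  3  4  5  6  7  8  9 10
a[i]:  11 12 13 14  6 14 15  8 10 12
dp:     1  2  3  4  1  5  6  2  3  4
Maximum dp value is 6.

6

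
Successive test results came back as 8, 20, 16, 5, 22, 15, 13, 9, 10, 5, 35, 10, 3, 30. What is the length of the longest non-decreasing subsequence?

Let dp[i] be the length of the longest such subsequence ending at index i:
i:      1  2  3  4  5  6  7  8  9 10 11 12 13 14
a[i]:   8 20 16  5 22 15 13  9 10  5 35 10  3 30
dp:     1  2  2  1  3  2  2  2  3  2  4  4  1  5
Maximum dp value is 5.

5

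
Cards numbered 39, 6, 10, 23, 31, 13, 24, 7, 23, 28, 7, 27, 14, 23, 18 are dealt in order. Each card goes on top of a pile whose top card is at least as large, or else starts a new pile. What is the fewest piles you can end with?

5

Place each on the leftmost legal pile:
39 → new pile 1 (tops now [39])
6 → pile 1 (tops now [6])
10 → new pile 2 (tops now [6, 10])
23 → new pile 3 (tops now [6, 10, 23])
31 → new pile 4 (tops now [6, 10, 23, 31])
13 → pile 3 (tops now [6, 10, 13, 31])
24 → pile 4 (tops now [6, 10, 13, 24])
7 → pile 2 (tops now [6, 7, 13, 24])
23 → pile 4 (tops now [6, 7, 13, 23])
28 → new pile 5 (tops now [6, 7, 13, 23, 28])
7 → pile 2 (tops now [6, 7, 13, 23, 28])
27 → pile 5 (tops now [6, 7, 13, 23, 27])
14 → pile 4 (tops now [6, 7, 13, 14, 27])
23 → pile 5 (tops now [6, 7, 13, 14, 23])
18 → pile 5 (tops now [6, 7, 13, 14, 18])
Five piles.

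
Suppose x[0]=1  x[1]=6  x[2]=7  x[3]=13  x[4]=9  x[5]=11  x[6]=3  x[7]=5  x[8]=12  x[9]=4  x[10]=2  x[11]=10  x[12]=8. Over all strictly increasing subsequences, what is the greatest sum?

46

Let S[i] be the best sum of a strictly increasing subsequence ending at i:
i:      0  1  2  3  4  5  6  7  8  9 10 11 12
x[i]:   1  6  7 13  9 11  3  5 12  4  2 10  8
S:      1  7 14 27 23 34  4  9 46  8  3 33 22
Maximum is 46 (e.g. 1 + 6 + 7 + 9 + 11 + 12).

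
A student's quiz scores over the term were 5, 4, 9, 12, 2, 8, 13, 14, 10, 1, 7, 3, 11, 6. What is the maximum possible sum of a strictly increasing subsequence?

53

Let S[i] be the best sum of a strictly increasing subsequence ending at i:
i:      1  2  3  4  5  6  7  8  9 10 11 12 13 14
a[i]:   5  4  9 12  2  8 13 14 10  1  7  3 11  6
S:      5  4 14 26  2 13 39 53 24  1 12  5 35 11
Maximum is 53 (e.g. 5 + 9 + 12 + 13 + 14).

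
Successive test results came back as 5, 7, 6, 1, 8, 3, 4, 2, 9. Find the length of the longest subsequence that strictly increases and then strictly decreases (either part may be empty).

inc[i] = longest strictly increasing subsequence ending at i; dec[i] = longest strictly decreasing subsequence starting at i:
i:     1 2 3 4 5 6 7 8 9
a[i]:  5 7 6 1 8 3 4 2 9
inc:   1 2 2 1 3 2 3 2 4
dec:   3 4 3 1 3 2 2 1 1
Best peak at i=2 (value 7): inc=2, dec=4, length 2+4−1 = 5.

5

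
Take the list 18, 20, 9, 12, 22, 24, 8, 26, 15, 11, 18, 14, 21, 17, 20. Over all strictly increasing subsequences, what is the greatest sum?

Let S[i] be the best sum of a strictly increasing subsequence ending at i:
i:       1   2   3   4   5   6   7   8   9  10  11  12  13  14  15
a[i]:   18  20   9  12  22  24   8  26  15  11  18  14  21  17  20
S:      18  38   9  21  60  84   8 110  36  20  54  35  75  53  74
Maximum is 110 (e.g. 18 + 20 + 22 + 24 + 26).

110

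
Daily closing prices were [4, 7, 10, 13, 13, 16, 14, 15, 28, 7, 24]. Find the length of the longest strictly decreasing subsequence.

Let dp[i] be the longest strictly decreasing subsequence ending at i:
i:      1  2  3  4  5  6  7  8  9 10 11
a[i]:   4  7 10 13 13 16 14 15 28  7 24
dp:     1  1  1  1  1  1  2  2  1  3  2
Maximum is 3.

3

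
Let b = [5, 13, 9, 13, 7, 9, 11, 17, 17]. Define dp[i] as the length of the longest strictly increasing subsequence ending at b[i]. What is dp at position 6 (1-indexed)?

3

dp[i] = 1 + max{dp[j] : j<i, b[j]<b[i]} (or 1 if no such j):
i:      1  2  3  4  5  6  7  8  9
b[i]:   5 13  9 13  7  9 11 17 17
dp:     1  2  2  3  2  3  4  5  5
At index 6 the value is 3.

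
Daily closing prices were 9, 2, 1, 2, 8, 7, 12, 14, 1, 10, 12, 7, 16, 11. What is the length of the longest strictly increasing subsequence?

Track the smallest tail for each achievable length (strict):
9 → extends → [9]
2 → replaces 9 → [2]
1 → replaces 2 → [1]
2 → extends → [1, 2]
8 → extends → [1, 2, 8]
7 → replaces 8 → [1, 2, 7]
12 → extends → [1, 2, 7, 12]
14 → extends → [1, 2, 7, 12, 14]
1 → already a tail → [1, 2, 7, 12, 14]
10 → replaces 12 → [1, 2, 7, 10, 14]
12 → replaces 14 → [1, 2, 7, 10, 12]
7 → already a tail → [1, 2, 7, 10, 12]
16 → extends → [1, 2, 7, 10, 12, 16]
11 → replaces 12 → [1, 2, 7, 10, 11, 16]
Six tails, so the longest strictly increasing subsequence has length 6 (e.g. 1, 2, 8, 12, 14, 16).

6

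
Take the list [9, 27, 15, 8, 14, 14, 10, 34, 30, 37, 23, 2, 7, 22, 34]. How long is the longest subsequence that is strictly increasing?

Let dp[i] be the length of the longest such subsequence ending at index i:
i:      1  2  3  4  5  6  7  8  9 10 11 12 13 14 15
a[i]:   9 27 15  8 14 14 10 34 30 37 23  2  7 22 34
dp:     1  2  2  1  2  2  2  3  3  4  3  1  2  3  4
Maximum dp value is 4.

4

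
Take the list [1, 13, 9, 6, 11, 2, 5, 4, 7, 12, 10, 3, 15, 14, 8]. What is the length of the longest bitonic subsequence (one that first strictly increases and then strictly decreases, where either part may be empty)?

inc[i] = longest strictly increasing subsequence ending at i; dec[i] = longest strictly decreasing subsequence starting at i:
i:      1  2  3  4  5  6  7  8  9 10 11 12 13 14 15
a[i]:   1 13  9  6 11  2  5  4  7 12 10  3 15 14  8
inc:    1  2  2  2  3  2  3  3  4  5  5  3  6  6  5
dec:    1  6  5  4  4  1  3  2  2  3  2  1  3  2  1
Best peak at i=13 (value 15): inc=6, dec=3, length 6+3−1 = 8.

8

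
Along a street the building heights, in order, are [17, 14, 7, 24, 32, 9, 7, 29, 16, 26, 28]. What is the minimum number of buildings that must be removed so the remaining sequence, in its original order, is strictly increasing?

Fewest deletions = n − (longest strictly increasing subsequence).
i:      1  2  3  4  5  6  7  8  9 10 11
a[i]:  17 14  7 24 32  9  7 29 16 26 28
dp:     1  1  1  2  3  2  1  3  3  4  5
max dp = 5, so deletions = 11 − 5 = 6.

6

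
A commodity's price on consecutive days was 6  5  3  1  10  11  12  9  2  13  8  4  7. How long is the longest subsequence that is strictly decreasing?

Negate each value so 'decreasing' becomes 'increasing', then run patience tails on the negated sequence:
-6 → extends → [-6]
-5 → extends → [-6, -5]
-3 → extends → [-6, -5, -3]
-1 → extends → [-6, -5, -3, -1]
-10 → replaces -6 → [-10, -5, -3, -1]
-11 → replaces -10 → [-11, -5, -3, -1]
-12 → replaces -11 → [-12, -5, -3, -1]
-9 → replaces -5 → [-12, -9, -3, -1]
-2 → replaces -1 → [-12, -9, -3, -2]
-13 → replaces -12 → [-13, -9, -3, -2]
-8 → replaces -3 → [-13, -9, -8, -2]
-4 → replaces -2 → [-13, -9, -8, -4]
-7 → replaces -4 → [-13, -9, -8, -7]
Four tails, so the longest strictly decreasing subsequence of the original has length 4.

4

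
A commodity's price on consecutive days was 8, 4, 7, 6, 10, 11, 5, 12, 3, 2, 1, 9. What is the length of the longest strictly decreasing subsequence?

Let dp[i] be the longest strictly decreasing subsequence ending at i:
i:      1  2  3  4  5  6  7  8  9 10 11 12
a[i]:   8  4  7  6 10 11  5 12  3  2  1  9
dp:     1  2  2  3  1  1  4  1  5  6  7  2
Maximum is 7.

7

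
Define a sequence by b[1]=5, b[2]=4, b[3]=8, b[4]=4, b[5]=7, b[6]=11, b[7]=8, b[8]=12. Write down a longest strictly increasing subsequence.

5, 8, 11, 12

Patience tails give the LIS length; then backtrack through the dp parents:
5 → extends → [5]
4 → replaces 5 → [4]
8 → extends → [4, 8]
4 → already a tail → [4, 8]
7 → replaces 8 → [4, 7]
11 → extends → [4, 7, 11]
8 → replaces 11 → [4, 7, 8]
12 → extends → [4, 7, 8, 12]
Length 4; one witness is 5, 8, 11, 12.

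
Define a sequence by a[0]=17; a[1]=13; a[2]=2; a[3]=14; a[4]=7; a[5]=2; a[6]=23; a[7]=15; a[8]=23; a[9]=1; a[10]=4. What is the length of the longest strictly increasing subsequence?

Track the smallest tail for each achievable length (strict):
17 → extends → [17]
13 → replaces 17 → [13]
2 → replaces 13 → [2]
14 → extends → [2, 14]
7 → replaces 14 → [2, 7]
2 → already a tail → [2, 7]
23 → extends → [2, 7, 23]
15 → replaces 23 → [2, 7, 15]
23 → extends → [2, 7, 15, 23]
1 → replaces 2 → [1, 7, 15, 23]
4 → replaces 7 → [1, 4, 15, 23]
Four tails, so the longest strictly increasing subsequence has length 4 (e.g. 13, 14, 15, 23).

4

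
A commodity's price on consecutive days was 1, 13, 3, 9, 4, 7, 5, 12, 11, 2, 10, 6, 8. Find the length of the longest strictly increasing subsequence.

6

Let dp[i] be the length of the longest such subsequence ending at index i:
i:      1  2  3  4  5  6  7  8  9 10 11 12 13
a[i]:   1 13  3  9  4  7  5 12 11  2 10  6  8
dp:     1  2  2  3  3  4  4  5  5  2  5  5  6
Maximum dp value is 6.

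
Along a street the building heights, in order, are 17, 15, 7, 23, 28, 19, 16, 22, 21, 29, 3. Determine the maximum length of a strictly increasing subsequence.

4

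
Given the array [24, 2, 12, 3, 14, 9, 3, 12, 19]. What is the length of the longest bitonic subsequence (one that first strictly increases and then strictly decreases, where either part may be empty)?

inc[i] = longest strictly increasing subsequence ending at i; dec[i] = longest strictly decreasing subsequence starting at i:
i:      1  2  3  4  5  6  7  8  9
a[i]:  24  2 12  3 14  9  3 12 19
inc:    1  1  2  2  3  3  2  4  5
dec:    4  1  3  1  3  2  1  1  1
Best peak at i=5 (value 14): inc=3, dec=3, length 3+3−1 = 5.

5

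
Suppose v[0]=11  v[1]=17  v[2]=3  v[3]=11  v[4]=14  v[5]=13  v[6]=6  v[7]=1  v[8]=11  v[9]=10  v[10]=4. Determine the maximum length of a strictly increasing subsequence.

Track the smallest tail for each achievable length (strict):
11 → extends → [11]
17 → extends → [11, 17]
3 → replaces 11 → [3, 17]
11 → replaces 17 → [3, 11]
14 → extends → [3, 11, 14]
13 → replaces 14 → [3, 11, 13]
6 → replaces 11 → [3, 6, 13]
1 → replaces 3 → [1, 6, 13]
11 → replaces 13 → [1, 6, 11]
10 → replaces 11 → [1, 6, 10]
4 → replaces 6 → [1, 4, 10]
Three tails, so the longest strictly increasing subsequence has length 3 (e.g. 3, 11, 14).

3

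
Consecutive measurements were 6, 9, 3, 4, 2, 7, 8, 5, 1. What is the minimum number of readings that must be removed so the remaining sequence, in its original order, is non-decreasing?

Fewest deletions = n − (longest non-decreasing subsequence).
i:     1 2 3 4 5 6 7 8 9
a[i]:  6 9 3 4 2 7 8 5 1
dp:    1 2 1 2 1 3 4 3 1
max dp = 4, so deletions = 9 − 4 = 5.

5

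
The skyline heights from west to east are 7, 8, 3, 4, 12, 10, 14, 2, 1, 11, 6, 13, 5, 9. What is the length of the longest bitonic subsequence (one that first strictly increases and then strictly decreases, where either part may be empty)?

7

inc[i] = longest strictly increasing subsequence ending at i; dec[i] = longest strictly decreasing subsequence starting at i:
i:      1  2  3  4  5  6  7  8  9 10 11 12 13 14
a[i]:   7  8  3  4 12 10 14  2  1 11  6 13  5  9
inc:    1  2  1  2  3  3  4  1  1  4  3  5  3  4
dec:    4  4  3  3  4  3  4  2  1  3  2  2  1  1
Best peak at i=7 (value 14): inc=4, dec=4, length 4+4−1 = 7.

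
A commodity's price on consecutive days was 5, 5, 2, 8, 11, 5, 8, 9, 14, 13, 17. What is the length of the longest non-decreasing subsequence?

7

Let dp[i] be the length of the longest such subsequence ending at index i:
i:      1  2  3  4  5  6  7  8  9 10 11
a[i]:   5  5  2  8 11  5  8  9 14 13 17
dp:     1  2  1  3  4  3  4  5  6  6  7
Maximum dp value is 7.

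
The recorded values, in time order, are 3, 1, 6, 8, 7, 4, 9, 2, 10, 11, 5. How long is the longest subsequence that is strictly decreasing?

4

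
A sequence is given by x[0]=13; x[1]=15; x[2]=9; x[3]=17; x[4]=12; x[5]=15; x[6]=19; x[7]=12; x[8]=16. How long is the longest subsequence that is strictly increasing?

4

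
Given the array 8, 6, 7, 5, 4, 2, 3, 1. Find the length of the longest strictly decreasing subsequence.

6

Negate each value so 'decreasing' becomes 'increasing', then run patience tails on the negated sequence:
-8 → extends → [-8]
-6 → extends → [-8, -6]
-7 → replaces -6 → [-8, -7]
-5 → extends → [-8, -7, -5]
-4 → extends → [-8, -7, -5, -4]
-2 → extends → [-8, -7, -5, -4, -2]
-3 → replaces -2 → [-8, -7, -5, -4, -3]
-1 → extends → [-8, -7, -5, -4, -3, -1]
Six tails, so the longest strictly decreasing subsequence of the original has length 6.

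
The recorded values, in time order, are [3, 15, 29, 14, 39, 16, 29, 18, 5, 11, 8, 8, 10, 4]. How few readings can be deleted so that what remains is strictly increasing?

10

Fewest deletions = n − (longest strictly increasing subsequence).
i:      1  2  3  4  5  6  7  8  9 10 11 12 13 14
a[i]:   3 15 29 14 39 16 29 18  5 11  8  8 10  4
dp:     1  2  3  2  4  3  4  4  2  3  3  3  4  2
max dp = 4, so deletions = 14 − 4 = 10.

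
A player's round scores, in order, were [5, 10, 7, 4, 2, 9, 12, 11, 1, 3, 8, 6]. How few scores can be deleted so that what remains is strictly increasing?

Fewest deletions = n − (longest strictly increasing subsequence).
Patience tails:
5 → extends → [5]
10 → extends → [5, 10]
7 → replaces 10 → [5, 7]
4 → replaces 5 → [4, 7]
2 → replaces 4 → [2, 7]
9 → extends → [2, 7, 9]
12 → extends → [2, 7, 9, 12]
11 → replaces 12 → [2, 7, 9, 11]
1 → replaces 2 → [1, 7, 9, 11]
3 → replaces 7 → [1, 3, 9, 11]
8 → replaces 9 → [1, 3, 8, 11]
6 → replaces 8 → [1, 3, 6, 11]
Longest strictly increasing subsequence has length 4, so deletions = 12 − 4 = 8.

8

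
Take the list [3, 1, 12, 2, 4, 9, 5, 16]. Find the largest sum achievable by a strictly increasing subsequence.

Let S[i] be the best sum of a strictly increasing subsequence ending at i:
i:      1  2  3  4  5  6  7  8
a[i]:   3  1 12  2  4  9  5 16
S:      3  1 15  3  7 16 12 32
Maximum is 32 (e.g. 1 + 2 + 4 + 9 + 16).

32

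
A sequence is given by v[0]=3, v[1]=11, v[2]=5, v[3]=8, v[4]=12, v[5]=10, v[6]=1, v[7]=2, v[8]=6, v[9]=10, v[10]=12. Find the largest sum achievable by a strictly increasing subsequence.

38

Let S[i] be the best sum of a strictly increasing subsequence ending at i:
i:      0  1  2  3  4  5  6  7  8  9 10
v[i]:   3 11  5  8 12 10  1  2  6 10 12
S:      3 14  8 16 28 26  1  3 14 26 38
Maximum is 38 (e.g. 3 + 5 + 8 + 10 + 12).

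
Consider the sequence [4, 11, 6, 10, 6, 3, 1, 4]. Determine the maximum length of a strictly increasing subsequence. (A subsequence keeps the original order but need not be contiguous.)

Track the smallest tail for each achievable length (strict):
4 → extends → [4]
11 → extends → [4, 11]
6 → replaces 11 → [4, 6]
10 → extends → [4, 6, 10]
6 → already a tail → [4, 6, 10]
3 → replaces 4 → [3, 6, 10]
1 → replaces 3 → [1, 6, 10]
4 → replaces 6 → [1, 4, 10]
Three tails, so the longest strictly increasing subsequence has length 3 (e.g. 4, 6, 10).

3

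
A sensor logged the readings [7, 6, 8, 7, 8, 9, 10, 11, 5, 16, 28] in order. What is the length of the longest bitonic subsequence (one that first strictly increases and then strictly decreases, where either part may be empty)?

8

inc[i] = longest strictly increasing subsequence ending at i; dec[i] = longest strictly decreasing subsequence starting at i:
i:      1  2  3  4  5  6  7  8  9 10 11
a[i]:   7  6  8  7  8  9 10 11  5 16 28
inc:    1  1  2  2  3  4  5  6  1  7  8
dec:    3  2  3  2  2  2  2  2  1  1  1
Best peak at i=11 (value 28): inc=8, dec=1, length 8+1−1 = 8.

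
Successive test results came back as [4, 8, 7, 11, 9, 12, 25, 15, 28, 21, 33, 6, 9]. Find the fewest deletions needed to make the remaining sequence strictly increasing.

Fewest deletions = n − (longest strictly increasing subsequence).
i:      1  2  3  4  5  6  7  8  9 10 11 12 13
a[i]:   4  8  7 11  9 12 25 15 28 21 33  6  9
dp:     1  2  2  3  3  4  5  5  6  6  7  2  3
max dp = 7, so deletions = 13 − 7 = 6.

6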